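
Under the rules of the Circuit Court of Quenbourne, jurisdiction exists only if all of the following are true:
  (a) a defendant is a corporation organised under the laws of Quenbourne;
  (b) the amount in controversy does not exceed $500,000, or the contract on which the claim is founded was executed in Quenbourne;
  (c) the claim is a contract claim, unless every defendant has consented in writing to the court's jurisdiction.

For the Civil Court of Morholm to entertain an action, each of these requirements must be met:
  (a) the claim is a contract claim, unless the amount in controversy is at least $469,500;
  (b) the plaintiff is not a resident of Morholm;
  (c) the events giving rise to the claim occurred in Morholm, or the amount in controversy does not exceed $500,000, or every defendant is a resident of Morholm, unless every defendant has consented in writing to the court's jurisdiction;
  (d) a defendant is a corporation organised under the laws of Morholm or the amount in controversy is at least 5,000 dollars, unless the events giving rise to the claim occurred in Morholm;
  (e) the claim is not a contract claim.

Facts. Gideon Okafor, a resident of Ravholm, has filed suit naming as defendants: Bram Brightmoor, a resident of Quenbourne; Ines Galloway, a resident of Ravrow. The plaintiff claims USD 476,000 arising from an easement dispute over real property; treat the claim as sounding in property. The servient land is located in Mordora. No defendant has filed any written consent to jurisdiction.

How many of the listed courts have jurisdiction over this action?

1

The Circuit Court of Quenbourne:
  (a) No defendant is a corporation. Fails.
  (b) The amount in controversy is USD 476,000, within the $500,000 ceiling, so one alternative holds. Satisfied.
  (c) The claim is a property claim, not a contract claim. The proviso offers no rescue either, since no such written consent has been filed. Fails.
  → No jurisdiction.
The Civil Court of Morholm:
  (a) The claim is a property claim, not a contract claim. The proviso rescues it, though: the amount in controversy is USD 476,000, which meets the $469,500 floor. Met.
  (b) The plaintiff resides in Ravholm, which is not Morholm. Condition met.
  (c) The amount in controversy is 476,000 dollars, within the 500,000 dollars ceiling, so this disjunct is met. Met.
  (d) The amount in controversy is 476,000 dollars, which meets the $5,000 floor, which satisfies one of the alternatives. Met.
  (e) The claim is a property claim, not a contract claim. Met.
  → The court has jurisdiction.
Courts with jurisdiction: the Civil Court of Morholm — 1 in total.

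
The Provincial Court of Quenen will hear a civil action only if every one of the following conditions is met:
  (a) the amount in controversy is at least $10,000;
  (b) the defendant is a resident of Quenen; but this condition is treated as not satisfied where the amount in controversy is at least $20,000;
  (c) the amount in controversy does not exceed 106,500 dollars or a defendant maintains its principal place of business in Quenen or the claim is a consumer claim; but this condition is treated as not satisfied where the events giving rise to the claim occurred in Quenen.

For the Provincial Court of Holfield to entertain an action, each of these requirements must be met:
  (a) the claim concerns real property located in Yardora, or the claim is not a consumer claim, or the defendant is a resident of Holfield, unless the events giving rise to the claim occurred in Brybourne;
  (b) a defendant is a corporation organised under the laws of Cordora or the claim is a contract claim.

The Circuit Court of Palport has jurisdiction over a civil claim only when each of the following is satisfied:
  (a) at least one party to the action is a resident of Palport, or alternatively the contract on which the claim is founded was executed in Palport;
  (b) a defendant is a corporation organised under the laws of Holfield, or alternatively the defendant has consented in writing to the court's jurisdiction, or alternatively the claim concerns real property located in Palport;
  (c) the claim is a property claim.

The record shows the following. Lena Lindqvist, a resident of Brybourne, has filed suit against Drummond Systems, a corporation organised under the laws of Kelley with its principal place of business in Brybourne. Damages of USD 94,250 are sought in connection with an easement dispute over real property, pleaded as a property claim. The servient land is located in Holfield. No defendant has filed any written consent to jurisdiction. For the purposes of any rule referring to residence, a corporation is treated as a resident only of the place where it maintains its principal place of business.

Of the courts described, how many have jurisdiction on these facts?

The Provincial Court of Quenen:
  (a) The amount in controversy is 94,250 dollars, which meets the $10,000 floor. Satisfied.
  (b) The defendant resides in Brybourne, not Quenen. Condition not met.
  (c) The amount in controversy is USD 94,250, within the $106,500 ceiling, which satisfies one of the alternatives. And the carve-out is inapplicable — the operative events occurred in Holfield, not Quenen. Met.
  → No jurisdiction.
The Provincial Court of Holfield:
  (a) The claim is a property claim, not a consumer claim, so one alternative holds. Met.
  (b) The corporate defendant(s) are organised in Kelley, not Cordora; the claim is a property claim, not a contract claim — no alternative holds. Fails.
  → The court lacks jurisdiction.
The Circuit Court of Palport:
  (a) No party resides in Palport; no contract (and hence no place of execution) is alleged — every alternative fails. Fails.
  (b) The corporate defendant(s) are organised in Kelley, not Holfield; no such written consent has been filed; the property lies in Holfield, not Palport — none of the alternatives is met. Not satisfied.
  (c) The claim is a property claim. Satisfied.
  → Not every requirement is met — no jurisdiction.
No court satisfies all of its conditions.

0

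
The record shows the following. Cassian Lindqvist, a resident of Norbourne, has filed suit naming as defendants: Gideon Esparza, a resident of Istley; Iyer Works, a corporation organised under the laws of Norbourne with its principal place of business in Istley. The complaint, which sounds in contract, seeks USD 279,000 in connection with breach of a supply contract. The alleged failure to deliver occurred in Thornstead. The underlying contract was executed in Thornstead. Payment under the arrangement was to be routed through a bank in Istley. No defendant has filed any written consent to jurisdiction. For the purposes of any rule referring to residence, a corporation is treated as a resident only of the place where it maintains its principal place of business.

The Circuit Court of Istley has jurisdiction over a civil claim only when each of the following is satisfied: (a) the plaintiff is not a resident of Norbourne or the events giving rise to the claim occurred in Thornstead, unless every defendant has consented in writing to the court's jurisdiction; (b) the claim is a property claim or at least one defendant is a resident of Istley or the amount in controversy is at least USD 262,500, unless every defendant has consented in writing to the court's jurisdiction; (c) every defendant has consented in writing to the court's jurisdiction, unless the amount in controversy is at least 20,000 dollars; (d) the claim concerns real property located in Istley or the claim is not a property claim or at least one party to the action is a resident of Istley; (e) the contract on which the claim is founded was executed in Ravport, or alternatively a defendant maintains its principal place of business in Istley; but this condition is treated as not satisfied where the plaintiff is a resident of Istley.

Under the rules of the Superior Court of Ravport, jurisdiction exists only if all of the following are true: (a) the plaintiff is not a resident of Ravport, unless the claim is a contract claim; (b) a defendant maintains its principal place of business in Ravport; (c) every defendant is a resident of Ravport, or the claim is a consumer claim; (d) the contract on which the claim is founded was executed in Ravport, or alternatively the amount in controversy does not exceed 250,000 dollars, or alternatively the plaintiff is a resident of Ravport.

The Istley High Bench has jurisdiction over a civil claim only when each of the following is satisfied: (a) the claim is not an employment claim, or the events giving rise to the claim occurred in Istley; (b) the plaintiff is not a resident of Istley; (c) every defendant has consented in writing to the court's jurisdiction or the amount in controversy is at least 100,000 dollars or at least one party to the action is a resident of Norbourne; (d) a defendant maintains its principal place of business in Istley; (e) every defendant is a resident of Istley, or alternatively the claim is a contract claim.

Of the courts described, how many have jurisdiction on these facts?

The Circuit Court of Istley:
  (a) The operative events occurred in Thornstead — that alternative is enough. Condition met.
  (b) Gideon Esparza resides in Istley — that alternative is enough. Satisfied.
  (c) No such written consent has been filed. However, the amount in controversy is $279,000, which meets the $20,000 floor, so the 'unless' proviso supplies this condition. Met.
  (d) The claim is a contract claim, not a property claim, so this disjunct is met. Condition met.
  (e) Iyer Works has its principal place of business in Istley — that alternative is enough. And the carve-out is inapplicable — the plaintiff resides in Norbourne, not Istley. Met.
  → The court has jurisdiction.
The Superior Court of Ravport:
  (a) The plaintiff resides in Norbourne, which is not Ravport. Condition met.
  (b) The corporate defendant(s) have their principal place of business in Istley, not Ravport. Not met.
  (c) The defendants reside as follows — Gideon Esparza in Istley, Iyer Works in Istley — not all in Ravport; the claim is a contract claim, not a consumer claim — none of the alternatives is met. Condition not met.
  (d) The contract was executed in Thornstead, not Ravport; the amount in controversy is 279,000 dollars, above the USD 250,000 ceiling; the plaintiff resides in Norbourne, not Ravport — no alternative holds. Not met.
  → At least one condition fails; no jurisdiction.
The Istley High Bench:
  (a) The claim is a contract claim, not an employment claim — that alternative is enough. Satisfied.
  (b) The plaintiff resides in Norbourne, which is not Istley. Satisfied.
  (c) The amount in controversy is $279,000, which meets the $100,000 floor, so one alternative holds. Condition met.
  (d) Iyer Works has its principal place of business in Istley. Condition met.
  (e) The defendants reside as follows — Gideon Esparza in Istley, Iyer Works in Istley — all in Istley, which satisfies one of the alternatives. Met.
  → The court has jurisdiction.
Courts with jurisdiction: the Circuit Court of Istley, the Istley High Bench — 2 in total.

2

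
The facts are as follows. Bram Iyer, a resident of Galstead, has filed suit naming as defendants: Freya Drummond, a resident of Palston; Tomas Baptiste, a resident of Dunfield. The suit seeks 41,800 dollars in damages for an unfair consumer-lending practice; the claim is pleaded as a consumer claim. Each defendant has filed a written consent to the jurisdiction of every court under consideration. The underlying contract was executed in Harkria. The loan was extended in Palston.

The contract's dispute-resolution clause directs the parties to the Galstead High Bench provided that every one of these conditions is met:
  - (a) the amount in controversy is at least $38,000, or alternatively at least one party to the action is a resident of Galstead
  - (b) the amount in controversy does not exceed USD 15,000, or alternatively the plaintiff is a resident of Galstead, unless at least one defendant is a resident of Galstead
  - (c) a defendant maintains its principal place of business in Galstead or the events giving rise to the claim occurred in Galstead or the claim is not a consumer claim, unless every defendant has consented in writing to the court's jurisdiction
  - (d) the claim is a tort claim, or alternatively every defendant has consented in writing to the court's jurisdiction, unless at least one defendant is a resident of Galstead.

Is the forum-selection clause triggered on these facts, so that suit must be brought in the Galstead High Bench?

The Galstead High Bench:
  (a) The amount in controversy is 41,800 dollars, which meets the $38,000 floor, which satisfies one of the alternatives. Met.
  (b) The plaintiff resides in Galstead — that alternative is enough. Met.
  (c) No defendant is a corporation; the operative events occurred in Palston, not Galstead; the claim is a consumer claim — none of the alternatives is met. However, every defendant has filed written consent, so the 'unless' proviso supplies this condition. Satisfied.
  (d) Every defendant has filed written consent, so this disjunct is met. Condition met.
  → The clause applies.

Yes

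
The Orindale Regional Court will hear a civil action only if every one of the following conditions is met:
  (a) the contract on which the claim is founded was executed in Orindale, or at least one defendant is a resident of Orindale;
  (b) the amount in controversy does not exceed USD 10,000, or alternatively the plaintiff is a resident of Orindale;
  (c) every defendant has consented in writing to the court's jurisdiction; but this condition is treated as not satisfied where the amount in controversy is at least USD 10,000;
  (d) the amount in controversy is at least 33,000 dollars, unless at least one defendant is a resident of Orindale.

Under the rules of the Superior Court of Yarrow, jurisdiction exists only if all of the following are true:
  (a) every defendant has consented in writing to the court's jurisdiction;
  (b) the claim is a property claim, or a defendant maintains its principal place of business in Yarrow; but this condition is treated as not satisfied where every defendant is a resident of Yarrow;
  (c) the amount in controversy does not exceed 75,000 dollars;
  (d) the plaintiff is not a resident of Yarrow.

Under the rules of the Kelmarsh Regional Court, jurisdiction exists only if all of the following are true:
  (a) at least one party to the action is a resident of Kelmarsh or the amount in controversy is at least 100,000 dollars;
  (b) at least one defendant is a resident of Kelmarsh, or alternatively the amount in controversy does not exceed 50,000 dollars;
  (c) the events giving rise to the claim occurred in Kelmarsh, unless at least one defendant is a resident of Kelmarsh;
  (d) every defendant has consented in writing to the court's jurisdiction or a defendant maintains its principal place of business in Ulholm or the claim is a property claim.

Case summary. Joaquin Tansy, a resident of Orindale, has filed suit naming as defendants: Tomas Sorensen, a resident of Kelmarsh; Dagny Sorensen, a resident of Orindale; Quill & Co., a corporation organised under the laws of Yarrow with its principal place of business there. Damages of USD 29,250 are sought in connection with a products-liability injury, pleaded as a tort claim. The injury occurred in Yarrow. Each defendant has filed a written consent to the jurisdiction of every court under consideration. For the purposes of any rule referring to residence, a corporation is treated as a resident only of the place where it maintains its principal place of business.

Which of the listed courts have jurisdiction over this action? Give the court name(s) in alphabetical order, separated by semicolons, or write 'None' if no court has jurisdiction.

The Orindale Regional Court:
  (a) Dagny Sorensen resides in Orindale — that alternative is enough. Met.
  (b) The plaintiff resides in Orindale, so this disjunct is met. Satisfied.
  (c) Every defendant has filed written consent. But the amount in controversy is USD 29,250, which meets the USD 10,000 floor, triggering the carve-out and defeating this condition. Condition not met.
  (d) The amount in controversy is 29,250 dollars, below the 33,000 dollars floor. However, Dagny Sorensen resides in Orindale, so the 'unless' proviso supplies this condition. Met.
  → Not every requirement is met — no jurisdiction.
The Superior Court of Yarrow:
  (a) Every defendant has filed written consent. Met.
  (b) Quill & Co. has its principal place of business in Yarrow, which satisfies one of the alternatives. The exception is not triggered, since the defendants reside as follows — Tomas Sorensen in Kelmarsh, Dagny Sorensen in Orindale, Quill & Co. in Yarrow — not all in Yarrow. Condition met.
  (c) The amount in controversy is USD 29,250, within the $75,000 ceiling. Satisfied.
  (d) The plaintiff resides in Orindale, which is not Yarrow. Condition met.
  → All conditions met; jurisdiction exists.
The Kelmarsh Regional Court:
  (a) Tomas Sorensen resides in Kelmarsh, which satisfies one of the alternatives. Met.
  (b) Tomas Sorensen resides in Kelmarsh, so one alternative holds. Satisfied.
  (c) The operative events occurred in Yarrow, not Kelmarsh. However, Tomas Sorensen resides in Kelmarsh, so the 'unless' proviso supplies this condition. Condition met.
  (d) Every defendant has filed written consent — that alternative is enough. Condition met.
  → Every requirement is satisfied — jurisdiction.

the Kelmarsh Regional Court; the Superior Court of Yarrow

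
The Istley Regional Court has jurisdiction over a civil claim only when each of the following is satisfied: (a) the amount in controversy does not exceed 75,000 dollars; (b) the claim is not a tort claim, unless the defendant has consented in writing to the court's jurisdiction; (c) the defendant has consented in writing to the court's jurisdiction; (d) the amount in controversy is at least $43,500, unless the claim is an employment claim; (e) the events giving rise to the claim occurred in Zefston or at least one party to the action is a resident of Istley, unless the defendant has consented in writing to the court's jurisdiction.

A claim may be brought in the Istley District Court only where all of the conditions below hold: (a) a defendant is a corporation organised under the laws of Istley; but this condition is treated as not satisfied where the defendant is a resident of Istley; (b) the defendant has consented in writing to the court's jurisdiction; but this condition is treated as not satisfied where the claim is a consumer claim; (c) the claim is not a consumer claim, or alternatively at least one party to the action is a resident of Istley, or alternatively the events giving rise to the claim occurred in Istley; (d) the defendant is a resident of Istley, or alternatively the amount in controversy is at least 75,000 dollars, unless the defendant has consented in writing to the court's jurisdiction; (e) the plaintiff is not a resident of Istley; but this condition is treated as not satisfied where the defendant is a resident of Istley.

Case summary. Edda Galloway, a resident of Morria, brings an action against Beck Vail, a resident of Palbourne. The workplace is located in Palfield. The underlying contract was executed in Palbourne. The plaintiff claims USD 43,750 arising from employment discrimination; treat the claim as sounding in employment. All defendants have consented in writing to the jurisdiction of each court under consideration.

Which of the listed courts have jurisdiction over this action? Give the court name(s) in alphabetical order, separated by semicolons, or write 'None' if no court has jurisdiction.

the Istley Regional Court

The Istley Regional Court:
  (a) The amount in controversy is 43,750 dollars, within the $75,000 ceiling. Met.
  (b) The claim is an employment claim, not a tort claim. Condition met.
  (c) Every defendant has filed written consent. Met.
  (d) The amount in controversy is USD 43,750, which meets the 43,500 dollars floor. Condition met.
  (e) The operative events occurred in Palfield, not Zefston; no party resides in Istley — none of the alternatives is met. However, every defendant has filed written consent, so the 'unless' proviso supplies this condition. Met.
  → Every requirement is satisfied — jurisdiction.
The Istley District Court:
  (a) No defendant is a corporation. Not satisfied.
  (b) Every defendant has filed written consent. And the carve-out is inapplicable — the claim is an employment claim, not a consumer claim. Condition met.
  (c) The claim is an employment claim, not a consumer claim, so one alternative holds. Condition met.
  (d) The defendant resides in Palbourne, not Istley; the amount in controversy is 43,750 dollars, below the $75,000 floor — every alternative fails. But every defendant has filed written consent, and the 'unless' clause therefore excuses the requirement. Condition met.
  (e) The plaintiff resides in Morria, which is not Istley. The carve-out does not apply: the defendant resides in Palbourne, not Istley. Condition met.
  → Not every requirement is met — no jurisdiction.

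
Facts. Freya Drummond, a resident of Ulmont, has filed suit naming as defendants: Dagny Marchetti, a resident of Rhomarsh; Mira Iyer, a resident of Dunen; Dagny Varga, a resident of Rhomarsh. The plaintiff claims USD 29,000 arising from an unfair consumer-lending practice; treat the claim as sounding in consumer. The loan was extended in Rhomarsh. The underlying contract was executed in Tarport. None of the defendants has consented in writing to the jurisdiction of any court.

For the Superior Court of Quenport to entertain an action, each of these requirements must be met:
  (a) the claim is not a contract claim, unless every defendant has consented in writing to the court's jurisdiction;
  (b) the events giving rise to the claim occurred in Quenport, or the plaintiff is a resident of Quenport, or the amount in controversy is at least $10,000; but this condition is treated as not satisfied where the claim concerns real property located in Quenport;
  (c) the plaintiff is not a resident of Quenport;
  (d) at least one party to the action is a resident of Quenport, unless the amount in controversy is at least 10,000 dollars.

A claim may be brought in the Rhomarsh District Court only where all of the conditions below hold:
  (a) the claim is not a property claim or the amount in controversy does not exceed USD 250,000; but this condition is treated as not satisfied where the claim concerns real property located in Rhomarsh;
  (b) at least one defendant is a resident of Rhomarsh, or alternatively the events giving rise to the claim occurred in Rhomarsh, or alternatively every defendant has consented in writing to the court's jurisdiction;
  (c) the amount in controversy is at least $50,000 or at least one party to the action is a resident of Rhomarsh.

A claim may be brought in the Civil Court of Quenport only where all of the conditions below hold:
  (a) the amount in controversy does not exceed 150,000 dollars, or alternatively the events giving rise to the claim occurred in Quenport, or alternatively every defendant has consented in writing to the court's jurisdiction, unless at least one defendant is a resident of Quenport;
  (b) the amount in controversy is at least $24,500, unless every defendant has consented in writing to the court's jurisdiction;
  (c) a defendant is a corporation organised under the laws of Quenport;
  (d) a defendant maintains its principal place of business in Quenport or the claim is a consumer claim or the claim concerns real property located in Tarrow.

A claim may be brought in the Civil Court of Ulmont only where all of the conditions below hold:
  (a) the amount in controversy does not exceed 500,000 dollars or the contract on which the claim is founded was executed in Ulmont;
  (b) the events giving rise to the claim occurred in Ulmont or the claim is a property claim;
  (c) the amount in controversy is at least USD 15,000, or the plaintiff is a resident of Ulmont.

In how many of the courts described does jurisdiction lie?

2

The Superior Court of Quenport:
  (a) The claim is a consumer claim, not a contract claim. Met.
  (b) The amount in controversy is USD 29,000, which meets the 10,000 dollars floor, which satisfies one of the alternatives. And the carve-out is inapplicable — the claim does not concern real property. Condition met.
  (c) The plaintiff resides in Ulmont, which is not Quenport. Met.
  (d) No party resides in Quenport. The proviso rescues it, though: the amount in controversy is 29,000 dollars, which meets the USD 10,000 floor. Met.
  → The court has jurisdiction.
The Rhomarsh District Court:
  (a) The claim is a consumer claim, not a property claim, which satisfies one of the alternatives. The exception is not triggered, since the claim does not concern real property. Condition met.
  (b) Dagny Marchetti resides in Rhomarsh, which satisfies one of the alternatives. Met.
  (c) Dagny Marchetti resides in Rhomarsh, which satisfies one of the alternatives. Condition met.
  → The court has jurisdiction.
The Civil Court of Quenport:
  (a) The amount in controversy is $29,000, within the USD 150,000 ceiling, so one alternative holds. Met.
  (b) The amount in controversy is 29,000 dollars, which meets the $24,500 floor. Met.
  (c) No defendant is a corporation. Not satisfied.
  (d) The claim is a consumer claim, so this disjunct is met. Satisfied.
  → Not every requirement is met — no jurisdiction.
The Civil Court of Ulmont:
  (a) The amount in controversy is $29,000, within the $500,000 ceiling, which satisfies one of the alternatives. Met.
  (b) The operative events occurred in Rhomarsh, not Ulmont; the claim is a consumer claim, not a property claim — none of the alternatives is met. Fails.
  (c) The amount in controversy is USD 29,000, which meets the 15,000 dollars floor, so this disjunct is met. Condition met.
  → Not every requirement is met — no jurisdiction.
Courts with jurisdiction: the Superior Court of Quenport, the Rhomarsh District Court — 2 in total.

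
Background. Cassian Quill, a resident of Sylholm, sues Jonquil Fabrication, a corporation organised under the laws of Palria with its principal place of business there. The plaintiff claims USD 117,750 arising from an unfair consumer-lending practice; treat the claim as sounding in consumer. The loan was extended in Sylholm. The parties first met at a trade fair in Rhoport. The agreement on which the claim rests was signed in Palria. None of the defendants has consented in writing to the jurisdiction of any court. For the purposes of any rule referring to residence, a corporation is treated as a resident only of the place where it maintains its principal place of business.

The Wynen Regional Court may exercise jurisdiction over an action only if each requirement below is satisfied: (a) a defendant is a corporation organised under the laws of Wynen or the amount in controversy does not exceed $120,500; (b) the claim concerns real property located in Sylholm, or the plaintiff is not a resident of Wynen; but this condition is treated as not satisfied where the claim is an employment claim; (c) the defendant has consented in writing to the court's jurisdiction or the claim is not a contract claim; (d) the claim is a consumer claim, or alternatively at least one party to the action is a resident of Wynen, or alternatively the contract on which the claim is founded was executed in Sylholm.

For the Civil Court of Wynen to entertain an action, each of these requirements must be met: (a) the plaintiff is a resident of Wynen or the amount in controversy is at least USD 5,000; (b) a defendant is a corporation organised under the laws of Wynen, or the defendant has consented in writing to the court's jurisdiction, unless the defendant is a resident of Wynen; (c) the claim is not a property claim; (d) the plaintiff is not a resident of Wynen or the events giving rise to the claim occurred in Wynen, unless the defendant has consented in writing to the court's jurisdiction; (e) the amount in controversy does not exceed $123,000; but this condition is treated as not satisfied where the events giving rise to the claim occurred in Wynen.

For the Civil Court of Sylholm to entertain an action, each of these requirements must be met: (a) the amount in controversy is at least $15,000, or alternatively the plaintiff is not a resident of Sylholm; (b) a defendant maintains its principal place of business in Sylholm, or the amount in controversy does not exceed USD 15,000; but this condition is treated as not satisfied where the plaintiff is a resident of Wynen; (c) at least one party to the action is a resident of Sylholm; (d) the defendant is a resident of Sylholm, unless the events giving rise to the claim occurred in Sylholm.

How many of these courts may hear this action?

The Wynen Regional Court:
  (a) The amount in controversy is 117,750 dollars, within the USD 120,500 ceiling — that alternative is enough. Condition met.
  (b) The plaintiff resides in Sylholm, which is not Wynen, so this disjunct is met. And the carve-out is inapplicable — the claim is a consumer claim, not an employment claim. Met.
  (c) The claim is a consumer claim, not a contract claim, so one alternative holds. Satisfied.
  (d) The claim is a consumer claim, so one alternative holds. Condition met.
  → Every requirement is satisfied — jurisdiction.
The Civil Court of Wynen:
  (a) The amount in controversy is 117,750 dollars, which meets the 5,000 dollars floor, so one alternative holds. Condition met.
  (b) The corporate defendant(s) are organised in Palria, not Wynen; no such written consent has been filed — no alternative holds. The proviso offers no rescue either, since the defendant resides in Palria, not Wynen. Condition not met.
  (c) The claim is a consumer claim, not a property claim. Satisfied.
  (d) The plaintiff resides in Sylholm, which is not Wynen, which satisfies one of the alternatives. Satisfied.
  (e) The amount in controversy is USD 117,750, within the $123,000 ceiling. And the carve-out is inapplicable — the operative events occurred in Sylholm, not Wynen. Satisfied.
  → At least one condition fails; no jurisdiction.
The Civil Court of Sylholm:
  (a) The amount in controversy is USD 117,750, which meets the USD 15,000 floor, which satisfies one of the alternatives. Condition met.
  (b) The corporate defendant(s) have their principal place of business in Palria, not Sylholm; the amount in controversy is USD 117,750, above the USD 15,000 ceiling — every alternative fails. Not met.
  (c) Cassian Quill resides in Sylholm. Satisfied.
  (d) The defendant resides in Palria, not Sylholm. But the operative events occurred in Sylholm, and the 'unless' clause therefore excuses the requirement. Condition met.
  → No jurisdiction.
Courts with jurisdiction: the Wynen Regional Court — 1 in total.

1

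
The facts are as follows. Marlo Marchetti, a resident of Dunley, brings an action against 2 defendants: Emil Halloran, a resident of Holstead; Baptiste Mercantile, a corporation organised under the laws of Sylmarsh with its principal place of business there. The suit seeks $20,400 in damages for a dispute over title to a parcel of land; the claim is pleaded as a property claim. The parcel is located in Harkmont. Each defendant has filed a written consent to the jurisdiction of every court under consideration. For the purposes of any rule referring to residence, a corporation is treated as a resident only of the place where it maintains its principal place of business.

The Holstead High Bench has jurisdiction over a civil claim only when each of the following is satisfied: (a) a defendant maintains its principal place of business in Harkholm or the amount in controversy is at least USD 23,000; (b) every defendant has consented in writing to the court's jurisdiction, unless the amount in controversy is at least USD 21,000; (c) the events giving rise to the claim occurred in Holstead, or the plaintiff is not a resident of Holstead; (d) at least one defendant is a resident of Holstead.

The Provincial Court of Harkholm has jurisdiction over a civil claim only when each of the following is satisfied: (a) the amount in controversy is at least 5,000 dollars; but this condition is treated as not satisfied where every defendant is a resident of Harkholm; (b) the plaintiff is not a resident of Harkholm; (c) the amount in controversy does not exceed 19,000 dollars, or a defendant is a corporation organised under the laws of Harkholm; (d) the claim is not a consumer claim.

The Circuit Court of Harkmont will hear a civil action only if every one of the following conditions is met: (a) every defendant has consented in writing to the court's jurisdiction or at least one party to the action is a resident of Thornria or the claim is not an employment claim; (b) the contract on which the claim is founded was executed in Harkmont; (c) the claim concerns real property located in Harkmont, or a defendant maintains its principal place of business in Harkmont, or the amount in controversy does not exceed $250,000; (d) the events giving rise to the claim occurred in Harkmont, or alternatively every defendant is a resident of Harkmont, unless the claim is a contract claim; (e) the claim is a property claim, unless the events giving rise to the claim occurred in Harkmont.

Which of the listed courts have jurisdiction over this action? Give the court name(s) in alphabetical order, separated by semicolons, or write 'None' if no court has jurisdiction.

None

The Holstead High Bench:
  (a) The corporate defendant(s) have their principal place of business in Sylmarsh, not Harkholm; the amount in controversy is 20,400 dollars, below the 23,000 dollars floor — none of the alternatives is met. Condition not met.
  (b) Every defendant has filed written consent. Satisfied.
  (c) The plaintiff resides in Dunley, which is not Holstead, so this disjunct is met. Satisfied.
  (d) Emil Halloran resides in Holstead. Condition met.
  → No jurisdiction.
The Provincial Court of Harkholm:
  (a) The amount in controversy is 20,400 dollars, which meets the 5,000 dollars floor. The carve-out does not apply: the defendants reside as follows — Emil Halloran in Holstead, Baptiste Mercantile in Sylmarsh — not all in Harkholm. Satisfied.
  (b) The plaintiff resides in Dunley, which is not Harkholm. Met.
  (c) The amount in controversy is USD 20,400, above the 19,000 dollars ceiling; the corporate defendant(s) are organised in Sylmarsh, not Harkholm — none of the alternatives is met. Fails.
  (d) The claim is a property claim, not a consumer claim. Satisfied.
  → At least one condition fails; no jurisdiction.
The Circuit Court of Harkmont:
  (a) Every defendant has filed written consent — that alternative is enough. Condition met.
  (b) No contract (and hence no place of execution) is alleged. Fails.
  (c) The property lies in Harkmont, which satisfies one of the alternatives. Met.
  (d) The operative events occurred in Harkmont, so one alternative holds. Met.
  (e) The claim is a property claim. Condition met.
  → At least one condition fails; no jurisdiction.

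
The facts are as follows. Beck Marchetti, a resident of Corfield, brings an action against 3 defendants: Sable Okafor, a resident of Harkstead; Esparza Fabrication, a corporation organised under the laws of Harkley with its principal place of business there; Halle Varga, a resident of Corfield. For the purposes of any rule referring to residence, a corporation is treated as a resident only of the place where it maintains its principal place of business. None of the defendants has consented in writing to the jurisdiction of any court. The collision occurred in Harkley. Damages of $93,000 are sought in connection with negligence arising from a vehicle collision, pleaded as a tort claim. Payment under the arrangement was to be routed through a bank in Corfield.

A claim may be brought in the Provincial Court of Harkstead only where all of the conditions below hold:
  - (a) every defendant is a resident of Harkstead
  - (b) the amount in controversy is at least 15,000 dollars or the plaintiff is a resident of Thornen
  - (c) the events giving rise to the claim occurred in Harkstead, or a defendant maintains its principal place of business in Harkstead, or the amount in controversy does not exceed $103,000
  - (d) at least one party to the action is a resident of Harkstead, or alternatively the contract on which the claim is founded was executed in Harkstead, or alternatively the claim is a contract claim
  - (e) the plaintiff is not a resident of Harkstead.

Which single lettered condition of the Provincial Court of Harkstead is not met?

The Provincial Court of Harkstead:
  (a) The defendants reside as follows — Sable Okafor in Harkstead, Esparza Fabrication in Harkley, Halle Varga in Corfield — not all in Harkstead. Not satisfied.
  (b) The amount in controversy is USD 93,000, which meets the USD 15,000 floor — that alternative is enough. Met.
  (c) The amount in controversy is $93,000, within the $103,000 ceiling, so one alternative holds. Met.
  (d) Sable Okafor resides in Harkstead — that alternative is enough. Satisfied.
  (e) The plaintiff resides in Corfield, which is not Harkstead. Condition met.
Only condition (a) fails.

(a)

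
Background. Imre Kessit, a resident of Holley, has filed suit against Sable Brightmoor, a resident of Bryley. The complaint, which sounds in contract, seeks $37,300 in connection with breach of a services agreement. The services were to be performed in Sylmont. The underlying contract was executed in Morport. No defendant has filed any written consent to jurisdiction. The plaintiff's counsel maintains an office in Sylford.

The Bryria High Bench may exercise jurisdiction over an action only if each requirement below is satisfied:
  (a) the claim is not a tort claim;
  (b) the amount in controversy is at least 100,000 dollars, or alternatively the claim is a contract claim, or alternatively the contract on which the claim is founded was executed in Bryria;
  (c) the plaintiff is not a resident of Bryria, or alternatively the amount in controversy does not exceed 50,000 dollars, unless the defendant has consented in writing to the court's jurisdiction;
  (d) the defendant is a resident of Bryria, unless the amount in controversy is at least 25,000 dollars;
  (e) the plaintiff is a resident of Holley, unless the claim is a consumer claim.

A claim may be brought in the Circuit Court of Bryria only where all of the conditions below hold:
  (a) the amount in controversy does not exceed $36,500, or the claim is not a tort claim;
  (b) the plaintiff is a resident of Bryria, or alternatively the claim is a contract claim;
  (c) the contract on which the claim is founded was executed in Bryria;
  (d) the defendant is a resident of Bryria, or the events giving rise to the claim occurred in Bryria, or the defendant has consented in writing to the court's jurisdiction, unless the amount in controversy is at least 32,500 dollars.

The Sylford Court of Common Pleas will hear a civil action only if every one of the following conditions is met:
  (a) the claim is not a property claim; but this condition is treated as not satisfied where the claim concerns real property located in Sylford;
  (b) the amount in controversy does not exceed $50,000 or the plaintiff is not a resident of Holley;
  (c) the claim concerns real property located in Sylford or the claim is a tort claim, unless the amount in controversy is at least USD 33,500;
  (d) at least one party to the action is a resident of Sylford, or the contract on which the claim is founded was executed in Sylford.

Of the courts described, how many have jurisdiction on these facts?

1

The Bryria High Bench:
  (a) The claim is a contract claim, not a tort claim. Satisfied.
  (b) The claim is a contract claim — that alternative is enough. Satisfied.
  (c) The plaintiff resides in Holley, which is not Bryria, so one alternative holds. Condition met.
  (d) The defendant resides in Bryley, not Bryria. However, the amount in controversy is 37,300 dollars, which meets the $25,000 floor, so the 'unless' proviso supplies this condition. Satisfied.
  (e) The plaintiff resides in Holley. Satisfied.
  → The court has jurisdiction.
The Circuit Court of Bryria:
  (a) The claim is a contract claim, not a tort claim — that alternative is enough. Satisfied.
  (b) The claim is a contract claim — that alternative is enough. Satisfied.
  (c) The contract was executed in Morport, not Bryria. Fails.
  (d) The defendant resides in Bryley, not Bryria; the operative events occurred in Sylmont, not Bryria; no such written consent has been filed — every alternative fails. But the amount in controversy is 37,300 dollars, which meets the USD 32,500 floor, and the 'unless' clause therefore excuses the requirement. Condition met.
  → The court lacks jurisdiction.
The Sylford Court of Common Pleas:
  (a) The claim is a contract claim, not a property claim. The carve-out does not apply: the claim does not concern real property. Met.
  (b) The amount in controversy is USD 37,300, within the $50,000 ceiling, so this disjunct is met. Condition met.
  (c) The claim does not concern real property; the claim is a contract claim, not a tort claim — every alternative fails. But the amount in controversy is USD 37,300, which meets the USD 33,500 floor, and the 'unless' clause therefore excuses the requirement. Satisfied.
  (d) No party resides in Sylford; the contract was executed in Morport, not Sylford — no alternative holds. Not satisfied.
  → No jurisdiction.
Courts with jurisdiction: the Bryria High Bench — 1 in total.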